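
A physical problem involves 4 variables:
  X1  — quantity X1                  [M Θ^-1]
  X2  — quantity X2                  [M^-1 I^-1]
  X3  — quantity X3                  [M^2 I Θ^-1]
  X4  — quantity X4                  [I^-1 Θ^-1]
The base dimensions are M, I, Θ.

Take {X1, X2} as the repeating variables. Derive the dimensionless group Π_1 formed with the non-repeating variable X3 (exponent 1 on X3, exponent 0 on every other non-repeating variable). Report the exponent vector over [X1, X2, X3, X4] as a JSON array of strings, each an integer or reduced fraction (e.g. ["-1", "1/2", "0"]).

["-1", "1", "1", "0"]

Write exponents as rows M,I,Θ / cols X1,X2,X3,X4:
  M: [ 1 -1  2  0]
  I: [ 0 -1  1 -1]
  Θ: [-1  0 -1 -1]
Row reduction gives pivot columns X1,X2; rank = 2
Pivot set = {X1,X2}, free = {X3,X4}
RREF:
  r0: [   1    0    1    1]
  r1: [   0    1   -1    1]
  r2: [   0    0    0    0]
Fix exponent of X3 at 1, X4 at 0; solve each RREF row for its pivot's exponent:
  r0: exp(X1) + (1)·1 = 0 ⇒ exp(X1) = -1
  r1: exp(X2) + (-1)·1 = 0 ⇒ exp(X2) = 1
Π_1 = X1^-1 · X2 · X3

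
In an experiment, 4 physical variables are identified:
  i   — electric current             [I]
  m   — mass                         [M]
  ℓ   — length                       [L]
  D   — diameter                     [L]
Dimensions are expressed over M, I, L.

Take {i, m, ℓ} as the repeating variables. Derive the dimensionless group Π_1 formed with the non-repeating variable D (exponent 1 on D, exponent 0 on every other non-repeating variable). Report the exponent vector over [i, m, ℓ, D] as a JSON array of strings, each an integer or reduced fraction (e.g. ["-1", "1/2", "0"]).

["0", "0", "-1", "1"]

Write exponents as rows M,I,L / cols i,m,ℓ,D:
  M: [ 0  1  0  0]
  I: [ 1  0  0  0]
  L: [ 0  0  1  1]
Echelon form has 3 nonzero rows (pivots: i,m,ℓ)
Pivot set = {i,m,ℓ}, free = {D}
RREF:
  r0: [   1    0    0    0]
  r1: [   0    1    0    0]
  r2: [   0    0    1    1]
Fix exponent of D at 1; solve each RREF row for its pivot's exponent:
  r0: exp(i) + (0)·1 = 0 ⇒ exp(i) = 0
  r1: exp(m) + (0)·1 = 0 ⇒ exp(m) = 0
  r2: exp(ℓ) + (1)·1 = 0 ⇒ exp(ℓ) = -1
Π_1 = ℓ^-1 · D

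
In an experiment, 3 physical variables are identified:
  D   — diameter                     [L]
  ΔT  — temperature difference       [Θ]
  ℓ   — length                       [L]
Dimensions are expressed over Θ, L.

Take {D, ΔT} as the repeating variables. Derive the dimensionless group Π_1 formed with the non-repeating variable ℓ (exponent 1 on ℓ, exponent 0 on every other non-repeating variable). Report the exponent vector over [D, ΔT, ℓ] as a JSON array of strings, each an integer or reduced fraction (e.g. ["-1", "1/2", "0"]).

Dimensional matrix (Θ×L by D×ΔT×ℓ):
  Θ: [ 0  1  0]
  L: [ 1  0  1]
RREF → pivots at {D,ΔT} ⇒ r = 2
Pivot set = {D,ΔT}, free = {ℓ}
RREF:
  r0: [   1    0    1]
  r1: [   0    1    0]
Fix exponent of ℓ at 1; solve each RREF row for its pivot's exponent:
  r0: exp(D) + (1)·1 = 0 ⇒ exp(D) = -1
  r1: exp(ΔT) + (0)·1 = 0 ⇒ exp(ΔT) = 0
Π_1 = D^-1 · ℓ

["-1", "0", "1"]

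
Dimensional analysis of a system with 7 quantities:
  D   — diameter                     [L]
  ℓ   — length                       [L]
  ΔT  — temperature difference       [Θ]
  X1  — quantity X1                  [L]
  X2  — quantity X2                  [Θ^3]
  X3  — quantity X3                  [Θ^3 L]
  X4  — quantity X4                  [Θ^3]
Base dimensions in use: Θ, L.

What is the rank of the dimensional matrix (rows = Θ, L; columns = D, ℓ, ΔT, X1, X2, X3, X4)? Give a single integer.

2

Dimensional matrix (Θ×L by D×ℓ×ΔT×X1×X2×X3×X4):
  Θ: [ 0  0  1  0  3  3  3]
  L: [ 1  1  0  1  0  1  0]
RREF → pivots at {D,ΔT} ⇒ r = 2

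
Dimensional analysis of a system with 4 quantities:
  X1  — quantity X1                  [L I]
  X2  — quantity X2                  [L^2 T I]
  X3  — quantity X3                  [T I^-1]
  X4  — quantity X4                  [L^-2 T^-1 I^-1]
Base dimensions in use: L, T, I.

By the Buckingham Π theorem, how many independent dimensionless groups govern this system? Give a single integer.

Write exponents as rows L,T,I / cols X1,X2,X3,X4:
  L: [ 1  2  0 -2]
  T: [ 0  1  1 -1]
  I: [ 1  1 -1 -1]
RREF → pivots at {X1,X2} ⇒ r = 2
Π count = n − r = 4 − 2 = 2

2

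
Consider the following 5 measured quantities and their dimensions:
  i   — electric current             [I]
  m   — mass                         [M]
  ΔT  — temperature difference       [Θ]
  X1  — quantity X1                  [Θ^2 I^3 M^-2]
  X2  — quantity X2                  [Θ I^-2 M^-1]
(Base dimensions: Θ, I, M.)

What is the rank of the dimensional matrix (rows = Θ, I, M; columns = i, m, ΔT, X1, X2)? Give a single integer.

Exponent matrix [Θ,I,M] × [i,m,ΔT,X1,X2]:
  Θ: [ 0  0  1  2  1]
  I: [ 1  0  0  3 -2]
  M: [ 0  1  0 -2 -1]
Row reduction gives pivot columns i,m,ΔT; rank = 3

3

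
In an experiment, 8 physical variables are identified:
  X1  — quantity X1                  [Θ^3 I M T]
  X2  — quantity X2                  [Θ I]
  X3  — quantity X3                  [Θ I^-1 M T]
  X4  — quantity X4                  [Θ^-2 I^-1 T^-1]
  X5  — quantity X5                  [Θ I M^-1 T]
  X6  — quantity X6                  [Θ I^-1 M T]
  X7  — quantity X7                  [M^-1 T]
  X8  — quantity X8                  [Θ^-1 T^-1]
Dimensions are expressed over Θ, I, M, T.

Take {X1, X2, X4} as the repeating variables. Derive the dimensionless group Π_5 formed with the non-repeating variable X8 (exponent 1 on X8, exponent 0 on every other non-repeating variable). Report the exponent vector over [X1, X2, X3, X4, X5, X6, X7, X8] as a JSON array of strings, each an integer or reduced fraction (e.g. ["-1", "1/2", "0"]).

Write exponents as rows Θ,I,M,T / cols X1,X2,X3,X4,X5,X6,X7,X8:
  Θ: [ 3  1  1 -2  1  1  0 -1]
  I: [ 1  1 -1 -1  1 -1  0  0]
  M: [ 1  0  1  0 -1  1 -1  0]
  T: [ 1  0  1 -1  1  1  1 -1]
RREF → pivots at {X1,X2,X4} ⇒ r = 3
Repeat: X1,X2,X4; free: X3,X5,X6,X7,X8
RREF:
  r0: [   1    0    1    0   -1    1   -1    0]
  r1: [   0    1   -2    0    0   -2   -1    1]
  r2: [   0    0    0    1   -2    0   -2    1]
  r3: [   0    0    0    0    0    0    0    0]
Fix exponent of X8 at 1, X3 at 0, X5 at 0, X6 at 0, X7 at 0; solve each RREF row for its pivot's exponent:
  r0: exp(X1) + (0)·1 = 0 ⇒ exp(X1) = 0
  r1: exp(X2) + (1)·1 = 0 ⇒ exp(X2) = -1
  r2: exp(X4) + (1)·1 = 0 ⇒ exp(X4) = -1
Π_5 = X2^-1 · X4^-1 · X8

["0", "-1", "0", "-1", "0", "0", "0", "1"]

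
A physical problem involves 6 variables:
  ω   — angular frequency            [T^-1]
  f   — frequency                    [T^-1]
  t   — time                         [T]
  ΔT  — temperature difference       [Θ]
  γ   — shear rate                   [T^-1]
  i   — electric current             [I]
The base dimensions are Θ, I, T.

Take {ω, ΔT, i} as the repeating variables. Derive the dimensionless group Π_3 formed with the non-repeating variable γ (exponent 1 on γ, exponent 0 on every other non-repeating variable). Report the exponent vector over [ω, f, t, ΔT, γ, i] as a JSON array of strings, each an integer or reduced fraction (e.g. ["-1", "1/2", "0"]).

["-1", "0", "0", "0", "1", "0"]

Exponent matrix [Θ,I,T] × [ω,f,t,ΔT,γ,i]:
  Θ: [ 0  0  0  1  0  0]
  I: [ 0  0  0  0  0  1]
  T: [-1 -1  1  0 -1  0]
Echelon form has 3 nonzero rows (pivots: ω,ΔT,i)
Repeat: ω,ΔT,i; free: f,t,γ
RREF:
  r0: [   1    1   -1    0    1    0]
  r1: [   0    0    0    1    0    0]
  r2: [   0    0    0    0    0    1]
Fix exponent of γ at 1, f at 0, t at 0; solve each RREF row for its pivot's exponent:
  r0: exp(ω) + (1)·1 = 0 ⇒ exp(ω) = -1
  r1: exp(ΔT) + (0)·1 = 0 ⇒ exp(ΔT) = 0
  r2: exp(i) + (0)·1 = 0 ⇒ exp(i) = 0
Π_3 = ω^-1 · γ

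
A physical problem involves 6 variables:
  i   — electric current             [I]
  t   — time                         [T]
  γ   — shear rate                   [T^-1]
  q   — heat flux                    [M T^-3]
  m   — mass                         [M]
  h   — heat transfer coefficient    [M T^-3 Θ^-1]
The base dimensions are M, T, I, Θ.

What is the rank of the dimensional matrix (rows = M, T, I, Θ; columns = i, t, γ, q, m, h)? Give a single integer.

4

Write exponents as rows M,T,I,Θ / cols i,t,γ,q,m,h:
  M: [ 0  0  0  1  1  1]
  T: [ 0  1 -1 -3  0 -3]
  I: [ 1  0  0  0  0  0]
  Θ: [ 0  0  0  0  0 -1]
Row reduction gives pivot columns i,t,q,h; rank = 4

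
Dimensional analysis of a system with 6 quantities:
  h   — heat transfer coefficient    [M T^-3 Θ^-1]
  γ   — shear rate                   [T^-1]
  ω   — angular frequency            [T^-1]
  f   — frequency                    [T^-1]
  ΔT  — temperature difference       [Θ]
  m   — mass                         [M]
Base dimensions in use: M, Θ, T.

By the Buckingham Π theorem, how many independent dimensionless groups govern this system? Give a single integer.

3

Exponent matrix [M,Θ,T] × [h,γ,ω,f,ΔT,m]:
  M: [ 1  0  0  0  0  1]
  Θ: [-1  0  0  0  1  0]
  T: [-3 -1 -1 -1  0  0]
Echelon form has 3 nonzero rows (pivots: h,γ,ΔT)
n=6, r=3 ⇒ 3 dimensionless groups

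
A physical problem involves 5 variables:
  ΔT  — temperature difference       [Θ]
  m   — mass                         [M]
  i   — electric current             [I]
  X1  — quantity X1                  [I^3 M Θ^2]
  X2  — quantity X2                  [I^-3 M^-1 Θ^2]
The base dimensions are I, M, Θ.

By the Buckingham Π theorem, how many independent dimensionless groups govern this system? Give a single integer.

Exponent matrix [I,M,Θ] × [ΔT,m,i,X1,X2]:
  I: [ 0  0  1  3 -3]
  M: [ 0  1  0  1 -1]
  Θ: [ 1  0  0  2  2]
RREF → pivots at {ΔT,m,i} ⇒ r = 3
Π count = n − r = 5 − 3 = 2

2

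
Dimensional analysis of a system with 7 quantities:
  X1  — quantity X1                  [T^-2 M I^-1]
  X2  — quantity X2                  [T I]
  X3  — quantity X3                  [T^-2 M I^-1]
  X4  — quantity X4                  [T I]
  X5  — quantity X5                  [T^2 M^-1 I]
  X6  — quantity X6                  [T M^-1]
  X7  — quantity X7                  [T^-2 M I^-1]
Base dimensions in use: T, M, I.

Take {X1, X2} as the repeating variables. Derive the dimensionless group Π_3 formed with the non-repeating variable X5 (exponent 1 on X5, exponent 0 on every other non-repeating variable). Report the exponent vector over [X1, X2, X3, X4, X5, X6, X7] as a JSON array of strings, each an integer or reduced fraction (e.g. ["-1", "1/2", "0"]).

Exponent matrix [T,M,I] × [X1,X2,X3,X4,X5,X6,X7]:
  T: [-2  1 -2  1  2  1 -2]
  M: [ 1  0  1  0 -1 -1  1]
  I: [-1  1 -1  1  1  0 -1]
RREF → pivots at {X1,X2} ⇒ r = 2
Repeat: X1,X2; free: X3,X4,X5,X6,X7
RREF:
  r0: [   1    0    1    0   -1   -1    1]
  r1: [   0    1    0    1    0   -1    0]
  r2: [   0    0    0    0    0    0    0]
Fix exponent of X5 at 1, X3 at 0, X4 at 0, X6 at 0, X7 at 0; solve each RREF row for its pivot's exponent:
  r0: exp(X1) + (-1)·1 = 0 ⇒ exp(X1) = 1
  r1: exp(X2) + (0)·1 = 0 ⇒ exp(X2) = 0
Π_3 = X1 · X5

["1", "0", "0", "0", "1", "0", "0"]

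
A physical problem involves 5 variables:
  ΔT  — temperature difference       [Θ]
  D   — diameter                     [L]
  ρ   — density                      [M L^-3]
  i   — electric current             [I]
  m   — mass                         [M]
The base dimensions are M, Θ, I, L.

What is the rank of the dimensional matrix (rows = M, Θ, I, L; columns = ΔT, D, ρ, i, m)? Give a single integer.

4

Exponent matrix [M,Θ,I,L] × [ΔT,D,ρ,i,m]:
  M: [ 0  0  1  0  1]
  Θ: [ 1  0  0  0  0]
  I: [ 0  0  0  1  0]
  L: [ 0  1 -3  0  0]
Row reduction gives pivot columns ΔT,D,ρ,i; rank = 4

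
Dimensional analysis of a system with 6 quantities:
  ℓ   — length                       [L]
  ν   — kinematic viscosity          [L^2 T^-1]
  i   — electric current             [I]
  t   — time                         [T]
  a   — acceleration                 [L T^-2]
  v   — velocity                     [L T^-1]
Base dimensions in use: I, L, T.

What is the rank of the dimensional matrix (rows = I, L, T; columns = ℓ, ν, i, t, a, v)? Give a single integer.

3

Dimensional matrix (I×L×T by ℓ×ν×i×t×a×v):
  I: [ 0  0  1  0  0  0]
  L: [ 1  2  0  0  1  1]
  T: [ 0 -1  0  1 -2 -1]
RREF → pivots at {ℓ,ν,i} ⇒ r = 3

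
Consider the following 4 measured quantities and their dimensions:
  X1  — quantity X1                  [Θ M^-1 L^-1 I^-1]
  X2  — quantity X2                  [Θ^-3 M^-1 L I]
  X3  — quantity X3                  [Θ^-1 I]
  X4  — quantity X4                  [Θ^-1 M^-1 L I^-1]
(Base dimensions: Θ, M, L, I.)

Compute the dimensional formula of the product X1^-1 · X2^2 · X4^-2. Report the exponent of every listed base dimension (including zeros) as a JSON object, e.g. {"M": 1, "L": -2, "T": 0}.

{"Θ": -5, "M": 1, "L": 1, "I": 5}

Exponent matrix [Θ,M,L,I] × [X1,X2,X3,X4]:
  Θ: [ 1 -3 -1 -1]
  M: [-1 -1  0 -1]
  L: [-1  1  0  1]
  I: [-1  1  1 -1]
  [Θ]: (-1)·1+(2)·-3+(-2)·-1 = -5
  [M]: (-1)·-1+(2)·-1+(-2)·-1 = 1
  [L]: (-1)·-1+(2)·1+(-2)·1 = 1
  [I]: (-1)·-1+(2)·1+(-2)·-1 = 5
⇒ Θ^-5 M L I^5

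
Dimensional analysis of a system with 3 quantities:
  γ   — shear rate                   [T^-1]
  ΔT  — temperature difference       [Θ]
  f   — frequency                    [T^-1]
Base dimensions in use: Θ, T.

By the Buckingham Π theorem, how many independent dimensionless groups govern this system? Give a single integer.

Dimensional matrix (Θ×T by γ×ΔT×f):
  Θ: [ 0  1  0]
  T: [-1  0 -1]
Row reduction gives pivot columns γ,ΔT; rank = 2
3 vars − rank 2 = 1 Π group

1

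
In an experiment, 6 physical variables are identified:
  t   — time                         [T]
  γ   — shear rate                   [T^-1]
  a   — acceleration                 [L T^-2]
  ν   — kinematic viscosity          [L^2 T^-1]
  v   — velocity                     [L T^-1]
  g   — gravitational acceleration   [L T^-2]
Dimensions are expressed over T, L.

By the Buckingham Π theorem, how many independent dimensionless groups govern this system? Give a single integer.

Write exponents as rows T,L / cols t,γ,a,ν,v,g:
  T: [ 1 -1 -2 -1 -1 -2]
  L: [ 0  0  1  2  1  1]
RREF → pivots at {t,a} ⇒ r = 2
6 vars − rank 2 = 4 Π groups

4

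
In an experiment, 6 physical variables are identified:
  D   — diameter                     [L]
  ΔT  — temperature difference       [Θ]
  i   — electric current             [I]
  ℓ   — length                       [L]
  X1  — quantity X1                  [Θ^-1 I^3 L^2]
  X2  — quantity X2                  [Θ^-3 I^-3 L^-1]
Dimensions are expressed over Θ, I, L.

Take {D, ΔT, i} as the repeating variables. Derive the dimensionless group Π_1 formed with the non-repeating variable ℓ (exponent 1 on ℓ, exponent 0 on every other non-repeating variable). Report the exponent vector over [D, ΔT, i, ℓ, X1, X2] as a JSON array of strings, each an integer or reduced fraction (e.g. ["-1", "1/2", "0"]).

["-1", "0", "0", "1", "0", "0"]

Write exponents as rows Θ,I,L / cols D,ΔT,i,ℓ,X1,X2:
  Θ: [ 0  1  0  0 -1 -3]
  I: [ 0  0  1  0  3 -3]
  L: [ 1  0  0  1  2 -1]
Row reduction gives pivot columns D,ΔT,i; rank = 3
Repeat: D,ΔT,i; free: ℓ,X1,X2
RREF:
  r0: [   1    0    0    1    2   -1]
  r1: [   0    1    0    0   -1   -3]
  r2: [   0    0    1    0    3   -3]
Fix exponent of ℓ at 1, X1 at 0, X2 at 0; solve each RREF row for its pivot's exponent:
  r0: exp(D) + (1)·1 = 0 ⇒ exp(D) = -1
  r1: exp(ΔT) + (0)·1 = 0 ⇒ exp(ΔT) = 0
  r2: exp(i) + (0)·1 = 0 ⇒ exp(i) = 0
Π_1 = D^-1 · ℓ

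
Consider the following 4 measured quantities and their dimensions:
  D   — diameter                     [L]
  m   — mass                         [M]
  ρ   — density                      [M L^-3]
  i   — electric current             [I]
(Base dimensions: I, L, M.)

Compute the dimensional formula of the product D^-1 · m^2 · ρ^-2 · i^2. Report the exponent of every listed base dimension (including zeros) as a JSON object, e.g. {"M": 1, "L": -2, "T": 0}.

{"I": 2, "L": 5, "M": 0}

Write exponents as rows I,L,M / cols D,m,ρ,i:
  I: [ 0  0  0  1]
  L: [ 1  0 -3  0]
  M: [ 0  1  1  0]
  [I]: (-1)·0+(2)·0+(-2)·0+(2)·1 = 2
  [L]: (-1)·1+(2)·0+(-2)·-3+(2)·0 = 5
  [M]: (-1)·0+(2)·1+(-2)·1+(2)·0 = 0
⇒ I^2 L^5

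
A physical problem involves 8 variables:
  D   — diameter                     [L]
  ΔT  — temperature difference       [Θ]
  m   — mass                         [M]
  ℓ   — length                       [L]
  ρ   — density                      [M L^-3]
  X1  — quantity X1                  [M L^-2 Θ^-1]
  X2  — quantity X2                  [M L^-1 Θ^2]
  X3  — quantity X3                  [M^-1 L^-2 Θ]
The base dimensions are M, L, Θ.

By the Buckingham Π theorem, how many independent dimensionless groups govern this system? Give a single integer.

5

Write exponents as rows M,L,Θ / cols D,ΔT,m,ℓ,ρ,X1,X2,X3:
  M: [ 0  0  1  0  1  1  1 -1]
  L: [ 1  0  0  1 -3 -2 -1 -2]
  Θ: [ 0  1  0  0  0 -1  2  1]
RREF → pivots at {D,ΔT,m} ⇒ r = 3
Π count = n − r = 8 − 3 = 5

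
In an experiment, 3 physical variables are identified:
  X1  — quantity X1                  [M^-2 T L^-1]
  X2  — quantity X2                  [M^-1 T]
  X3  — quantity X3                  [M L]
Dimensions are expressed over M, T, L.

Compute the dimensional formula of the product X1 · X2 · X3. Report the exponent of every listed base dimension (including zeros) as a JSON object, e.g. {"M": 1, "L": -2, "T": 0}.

Dimensional matrix (M×T×L by X1×X2×X3):
  M: [-2 -1  1]
  T: [ 1  1  0]
  L: [-1  0  1]
  [M]: (1)·-2+(1)·-1+(1)·1 = -2
  [T]: (1)·1+(1)·1+(1)·0 = 2
  [L]: (1)·-1+(1)·0+(1)·1 = 0
⇒ M^-2 T^2

{"M": -2, "T": 2, "L": 0}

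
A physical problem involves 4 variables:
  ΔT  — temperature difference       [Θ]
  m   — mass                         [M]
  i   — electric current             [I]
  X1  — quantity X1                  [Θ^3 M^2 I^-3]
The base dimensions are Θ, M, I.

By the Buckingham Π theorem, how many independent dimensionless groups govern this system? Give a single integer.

1

Write exponents as rows Θ,M,I / cols ΔT,m,i,X1:
  Θ: [ 1  0  0  3]
  M: [ 0  1  0  2]
  I: [ 0  0  1 -3]
RREF → pivots at {ΔT,m,i} ⇒ r = 3
Π count = n − r = 4 − 3 = 1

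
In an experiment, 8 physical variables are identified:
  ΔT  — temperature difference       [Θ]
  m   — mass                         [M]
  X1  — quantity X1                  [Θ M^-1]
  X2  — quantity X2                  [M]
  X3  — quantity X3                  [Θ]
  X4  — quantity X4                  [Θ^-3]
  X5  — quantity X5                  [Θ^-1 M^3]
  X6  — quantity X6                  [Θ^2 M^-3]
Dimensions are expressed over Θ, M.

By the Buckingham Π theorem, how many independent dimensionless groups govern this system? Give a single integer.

6

Exponent matrix [Θ,M] × [ΔT,m,X1,X2,X3,X4,X5,X6]:
  Θ: [ 1  0  1  0  1 -3 -1  2]
  M: [ 0  1 -1  1  0  0  3 -3]
Echelon form has 2 nonzero rows (pivots: ΔT,m)
Π count = n − r = 8 − 2 = 6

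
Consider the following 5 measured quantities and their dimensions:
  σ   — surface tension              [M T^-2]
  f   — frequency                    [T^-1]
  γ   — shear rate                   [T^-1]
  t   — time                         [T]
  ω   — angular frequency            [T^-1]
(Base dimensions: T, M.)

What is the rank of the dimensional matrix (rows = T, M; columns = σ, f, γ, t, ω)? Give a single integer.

Dimensional matrix (T×M by σ×f×γ×t×ω):
  T: [-2 -1 -1  1 -1]
  M: [ 1  0  0  0  0]
Echelon form has 2 nonzero rows (pivots: σ,f)

2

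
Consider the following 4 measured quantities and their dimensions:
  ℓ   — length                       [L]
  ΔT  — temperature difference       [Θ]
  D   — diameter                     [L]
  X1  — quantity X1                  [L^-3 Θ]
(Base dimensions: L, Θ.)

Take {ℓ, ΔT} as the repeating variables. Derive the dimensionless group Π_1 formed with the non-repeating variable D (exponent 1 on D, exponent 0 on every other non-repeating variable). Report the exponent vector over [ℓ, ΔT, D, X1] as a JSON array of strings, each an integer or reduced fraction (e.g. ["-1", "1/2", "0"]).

["-1", "0", "1", "0"]

Write exponents as rows L,Θ / cols ℓ,ΔT,D,X1:
  L: [ 1  0  1 -3]
  Θ: [ 0  1  0  1]
Echelon form has 2 nonzero rows (pivots: ℓ,ΔT)
Repeat: ℓ,ΔT; free: D,X1
RREF:
  r0: [   1    0    1   -3]
  r1: [   0    1    0    1]
Fix exponent of D at 1, X1 at 0; solve each RREF row for its pivot's exponent:
  r0: exp(ℓ) + (1)·1 = 0 ⇒ exp(ℓ) = -1
  r1: exp(ΔT) + (0)·1 = 0 ⇒ exp(ΔT) = 0
Π_1 = ℓ^-1 · D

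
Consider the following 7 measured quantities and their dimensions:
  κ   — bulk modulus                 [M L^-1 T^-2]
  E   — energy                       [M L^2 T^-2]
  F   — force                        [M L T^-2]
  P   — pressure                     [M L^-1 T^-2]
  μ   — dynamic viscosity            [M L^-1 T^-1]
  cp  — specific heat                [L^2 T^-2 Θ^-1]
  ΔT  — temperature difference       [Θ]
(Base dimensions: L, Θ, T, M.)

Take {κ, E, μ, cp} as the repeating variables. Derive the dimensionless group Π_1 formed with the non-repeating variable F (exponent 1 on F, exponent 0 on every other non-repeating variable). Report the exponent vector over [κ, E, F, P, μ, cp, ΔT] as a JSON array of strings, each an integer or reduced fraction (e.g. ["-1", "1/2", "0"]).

Exponent matrix [L,Θ,T,M] × [κ,E,F,P,μ,cp,ΔT]:
  L: [-1  2  1 -1 -1  2  0]
  Θ: [ 0  0  0  0  0 -1  1]
  T: [-2 -2 -2 -2 -1 -2  0]
  M: [ 1  1  1  1  1  0  0]
RREF → pivots at {κ,E,μ,cp} ⇒ r = 4
Pivot set = {κ,E,μ,cp}, free = {F,P,ΔT}
RREF:
  r0: [   1    0  1/3    1    0    0  4/3]
  r1: [   0    1  2/3    0    0    0  2/3]
  r2: [   0    0    0    0    1    0   -2]
  r3: [   0    0    0    0    0    1   -1]
Fix exponent of F at 1, P at 0, ΔT at 0; solve each RREF row for its pivot's exponent:
  r0: exp(κ) + (1/3)·1 = 0 ⇒ exp(κ) = -1/3
  r1: exp(E) + (2/3)·1 = 0 ⇒ exp(E) = -2/3
  r2: exp(μ) + (0)·1 = 0 ⇒ exp(μ) = 0
  r3: exp(cp) + (0)·1 = 0 ⇒ exp(cp) = 0
Π_1 = κ^(-1/3) · E^(-2/3) · F

["-1/3", "-2/3", "1", "0", "0", "0", "0"]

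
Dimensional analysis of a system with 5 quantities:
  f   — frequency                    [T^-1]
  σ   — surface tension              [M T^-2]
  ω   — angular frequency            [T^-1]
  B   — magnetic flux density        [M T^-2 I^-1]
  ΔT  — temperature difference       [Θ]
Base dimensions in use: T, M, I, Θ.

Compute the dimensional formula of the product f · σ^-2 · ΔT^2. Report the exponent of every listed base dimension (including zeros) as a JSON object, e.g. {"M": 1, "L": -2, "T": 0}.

Exponent matrix [T,M,I,Θ] × [f,σ,ω,B,ΔT]:
  T: [-1 -2 -1 -2  0]
  M: [ 0  1  0  1  0]
  I: [ 0  0  0 -1  0]
  Θ: [ 0  0  0  0  1]
  [T]: (1)·-1+(-2)·-2+(2)·0 = 3
  [M]: (1)·0+(-2)·1+(2)·0 = -2
  [I]: (1)·0+(-2)·0+(2)·0 = 0
  [Θ]: (1)·0+(-2)·0+(2)·1 = 2
⇒ T^3 M^-2 Θ^2

{"T": 3, "M": -2, "I": 0, "Θ": 2}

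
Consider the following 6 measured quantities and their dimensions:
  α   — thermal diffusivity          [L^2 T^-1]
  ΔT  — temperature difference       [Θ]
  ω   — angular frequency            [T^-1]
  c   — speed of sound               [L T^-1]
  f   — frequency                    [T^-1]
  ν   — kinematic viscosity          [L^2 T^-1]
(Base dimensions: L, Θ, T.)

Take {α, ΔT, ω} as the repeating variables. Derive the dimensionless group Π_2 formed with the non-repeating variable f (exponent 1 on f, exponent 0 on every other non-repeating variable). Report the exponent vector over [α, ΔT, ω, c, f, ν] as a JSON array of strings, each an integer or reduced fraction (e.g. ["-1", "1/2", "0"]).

Write exponents as rows L,Θ,T / cols α,ΔT,ω,c,f,ν:
  L: [ 2  0  0  1  0  2]
  Θ: [ 0  1  0  0  0  0]
  T: [-1  0 -1 -1 -1 -1]
RREF → pivots at {α,ΔT,ω} ⇒ r = 3
Pivot set = {α,ΔT,ω}, free = {c,f,ν}
RREF:
  r0: [   1    0    0  1/2    0    1]
  r1: [   0    1    0    0    0    0]
  r2: [   0    0    1  1/2    1    0]
Fix exponent of f at 1, c at 0, ν at 0; solve each RREF row for its pivot's exponent:
  r0: exp(α) + (0)·1 = 0 ⇒ exp(α) = 0
  r1: exp(ΔT) + (0)·1 = 0 ⇒ exp(ΔT) = 0
  r2: exp(ω) + (1)·1 = 0 ⇒ exp(ω) = -1
Π_2 = ω^-1 · f

["0", "0", "-1", "0", "1", "0"]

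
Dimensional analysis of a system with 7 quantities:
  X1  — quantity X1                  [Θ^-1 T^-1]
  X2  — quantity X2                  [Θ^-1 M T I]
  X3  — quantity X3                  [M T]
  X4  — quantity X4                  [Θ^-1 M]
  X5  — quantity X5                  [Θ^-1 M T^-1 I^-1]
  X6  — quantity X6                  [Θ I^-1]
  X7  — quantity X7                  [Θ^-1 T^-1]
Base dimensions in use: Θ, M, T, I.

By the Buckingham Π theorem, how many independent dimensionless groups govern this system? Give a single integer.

Dimensional matrix (Θ×M×T×I by X1×X2×X3×X4×X5×X6×X7):
  Θ: [-1 -1  0 -1 -1  1 -1]
  M: [ 0  1  1  1  1  0  0]
  T: [-1  1  1  0 -1  0 -1]
  I: [ 0  1  0  0 -1 -1  0]
Row reduction gives pivot columns X1,X2,X3; rank = 3
7 vars − rank 3 = 4 Π groups

4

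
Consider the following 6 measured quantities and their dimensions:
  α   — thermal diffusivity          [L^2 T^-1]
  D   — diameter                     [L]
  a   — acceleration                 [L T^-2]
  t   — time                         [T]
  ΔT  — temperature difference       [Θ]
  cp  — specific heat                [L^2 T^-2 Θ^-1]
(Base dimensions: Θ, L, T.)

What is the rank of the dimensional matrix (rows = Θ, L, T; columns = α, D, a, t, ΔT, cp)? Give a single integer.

Exponent matrix [Θ,L,T] × [α,D,a,t,ΔT,cp]:
  Θ: [ 0  0  0  0  1 -1]
  L: [ 2  1  1  0  0  2]
  T: [-1  0 -2  1  0 -2]
Row reduction gives pivot columns α,D,ΔT; rank = 3

3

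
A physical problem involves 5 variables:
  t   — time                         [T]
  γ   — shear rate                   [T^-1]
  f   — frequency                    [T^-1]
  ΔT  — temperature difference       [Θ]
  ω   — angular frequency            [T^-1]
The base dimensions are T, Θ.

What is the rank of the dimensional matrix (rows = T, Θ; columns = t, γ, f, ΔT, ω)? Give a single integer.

2

Write exponents as rows T,Θ / cols t,γ,f,ΔT,ω:
  T: [ 1 -1 -1  0 -1]
  Θ: [ 0  0  0  1  0]
Row reduction gives pivot columns t,ΔT; rank = 2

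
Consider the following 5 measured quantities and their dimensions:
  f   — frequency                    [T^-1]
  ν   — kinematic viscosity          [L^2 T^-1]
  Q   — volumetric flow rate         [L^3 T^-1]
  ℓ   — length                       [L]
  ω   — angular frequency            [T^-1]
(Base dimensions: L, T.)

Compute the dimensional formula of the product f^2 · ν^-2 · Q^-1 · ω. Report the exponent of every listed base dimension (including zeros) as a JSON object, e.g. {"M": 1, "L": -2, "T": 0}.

Write exponents as rows L,T / cols f,ν,Q,ℓ,ω:
  L: [ 0  2  3  1  0]
  T: [-1 -1 -1  0 -1]
  [L]: (2)·0+(-2)·2+(-1)·3+(1)·0 = -7
  [T]: (2)·-1+(-2)·-1+(-1)·-1+(1)·-1 = 0
⇒ L^-7

{"L": -7, "T": 0}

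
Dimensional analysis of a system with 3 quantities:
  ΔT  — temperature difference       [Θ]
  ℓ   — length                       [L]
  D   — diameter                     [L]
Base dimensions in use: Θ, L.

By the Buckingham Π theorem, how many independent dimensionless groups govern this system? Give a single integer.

1

Write exponents as rows Θ,L / cols ΔT,ℓ,D:
  Θ: [ 1  0  0]
  L: [ 0  1  1]
Echelon form has 2 nonzero rows (pivots: ΔT,ℓ)
3 vars − rank 2 = 1 Π group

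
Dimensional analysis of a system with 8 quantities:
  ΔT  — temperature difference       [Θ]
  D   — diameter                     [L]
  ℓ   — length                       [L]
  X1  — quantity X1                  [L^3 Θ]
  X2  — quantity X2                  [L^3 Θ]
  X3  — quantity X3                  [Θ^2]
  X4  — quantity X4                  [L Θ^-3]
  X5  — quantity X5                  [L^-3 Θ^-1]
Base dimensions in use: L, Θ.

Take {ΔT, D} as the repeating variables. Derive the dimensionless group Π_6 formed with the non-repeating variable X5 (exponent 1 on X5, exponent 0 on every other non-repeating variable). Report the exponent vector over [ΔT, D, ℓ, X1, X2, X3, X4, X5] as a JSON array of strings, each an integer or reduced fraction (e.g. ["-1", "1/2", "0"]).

Dimensional matrix (L×Θ by ΔT×D×ℓ×X1×X2×X3×X4×X5):
  L: [ 0  1  1  3  3  0  1 -3]
  Θ: [ 1  0  0  1  1  2 -3 -1]
Row reduction gives pivot columns ΔT,D; rank = 2
Repeat: ΔT,D; free: ℓ,X1,X2,X3,X4,X5
RREF:
  r0: [   1    0    0    1    1    2   -3   -1]
  r1: [   0    1    1    3    3    0    1   -3]
Fix exponent of X5 at 1, ℓ at 0, X1 at 0, X2 at 0, X3 at 0, X4 at 0; solve each RREF row for its pivot's exponent:
  r0: exp(ΔT) + (-1)·1 = 0 ⇒ exp(ΔT) = 1
  r1: exp(D) + (-3)·1 = 0 ⇒ exp(D) = 3
Π_6 = ΔT · D^3 · X5

["1", "3", "0", "0", "0", "0", "0", "1"]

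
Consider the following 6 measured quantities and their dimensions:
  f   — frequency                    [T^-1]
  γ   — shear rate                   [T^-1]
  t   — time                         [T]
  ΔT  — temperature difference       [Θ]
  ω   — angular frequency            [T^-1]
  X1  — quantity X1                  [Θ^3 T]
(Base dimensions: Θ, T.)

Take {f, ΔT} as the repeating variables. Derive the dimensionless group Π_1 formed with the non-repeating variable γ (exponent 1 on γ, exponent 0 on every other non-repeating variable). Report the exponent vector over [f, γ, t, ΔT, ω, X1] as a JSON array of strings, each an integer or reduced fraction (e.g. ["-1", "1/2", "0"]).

["-1", "1", "0", "0", "0", "0"]

Write exponents as rows Θ,T / cols f,γ,t,ΔT,ω,X1:
  Θ: [ 0  0  0  1  0  3]
  T: [-1 -1  1  0 -1  1]
RREF → pivots at {f,ΔT} ⇒ r = 2
Repeat: f,ΔT; free: γ,t,ω,X1
RREF:
  r0: [   1    1   -1    0    1   -1]
  r1: [   0    0    0    1    0    3]
Fix exponent of γ at 1, t at 0, ω at 0, X1 at 0; solve each RREF row for its pivot's exponent:
  r0: exp(f) + (1)·1 = 0 ⇒ exp(f) = -1
  r1: exp(ΔT) + (0)·1 = 0 ⇒ exp(ΔT) = 0
Π_1 = f^-1 · γ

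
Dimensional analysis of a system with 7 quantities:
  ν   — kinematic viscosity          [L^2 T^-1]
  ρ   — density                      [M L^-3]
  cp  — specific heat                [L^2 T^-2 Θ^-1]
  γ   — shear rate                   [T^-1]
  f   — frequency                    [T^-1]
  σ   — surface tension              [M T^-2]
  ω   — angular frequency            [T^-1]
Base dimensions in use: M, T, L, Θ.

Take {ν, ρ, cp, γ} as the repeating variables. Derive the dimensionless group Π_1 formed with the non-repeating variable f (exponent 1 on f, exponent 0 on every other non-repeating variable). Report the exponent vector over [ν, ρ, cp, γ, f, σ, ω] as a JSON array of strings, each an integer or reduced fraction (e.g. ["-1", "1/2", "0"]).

Dimensional matrix (M×T×L×Θ by ν×ρ×cp×γ×f×σ×ω):
  M: [ 0  1  0  0  0  1  0]
  T: [-1  0 -2 -1 -1 -2 -1]
  L: [ 2 -3  2  0  0  0  0]
  Θ: [ 0  0 -1  0  0  0  0]
Row reduction gives pivot columns ν,ρ,cp,γ; rank = 4
Pivot set = {ν,ρ,cp,γ}, free = {f,σ,ω}
RREF:
  r0: [   1    0    0    0    0  3/2    0]
  r1: [   0    1    0    0    0    1    0]
  r2: [   0    0    1    0    0    0    0]
  r3: [   0    0    0    1    1  1/2    1]
Fix exponent of f at 1, σ at 0, ω at 0; solve each RREF row for its pivot's exponent:
  r0: exp(ν) + (0)·1 = 0 ⇒ exp(ν) = 0
  r1: exp(ρ) + (0)·1 = 0 ⇒ exp(ρ) = 0
  r2: exp(cp) + (0)·1 = 0 ⇒ exp(cp) = 0
  r3: exp(γ) + (1)·1 = 0 ⇒ exp(γ) = -1
Π_1 = γ^-1 · f

["0", "0", "0", "-1", "1", "0", "0"]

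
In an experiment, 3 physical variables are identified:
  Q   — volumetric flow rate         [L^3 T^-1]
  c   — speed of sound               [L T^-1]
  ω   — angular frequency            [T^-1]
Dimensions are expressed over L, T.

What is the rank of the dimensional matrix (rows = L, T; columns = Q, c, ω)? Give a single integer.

Exponent matrix [L,T] × [Q,c,ω]:
  L: [ 3  1  0]
  T: [-1 -1 -1]
Echelon form has 2 nonzero rows (pivots: Q,c)

2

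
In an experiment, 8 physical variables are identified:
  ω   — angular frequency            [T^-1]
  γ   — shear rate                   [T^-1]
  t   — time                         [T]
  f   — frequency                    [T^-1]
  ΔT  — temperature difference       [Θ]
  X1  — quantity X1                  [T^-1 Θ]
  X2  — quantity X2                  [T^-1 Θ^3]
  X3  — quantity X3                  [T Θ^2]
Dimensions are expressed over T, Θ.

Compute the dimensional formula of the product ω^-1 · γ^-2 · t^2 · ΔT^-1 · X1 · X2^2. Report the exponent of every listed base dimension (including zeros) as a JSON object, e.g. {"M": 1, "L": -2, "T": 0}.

Dimensional matrix (T×Θ by ω×γ×t×f×ΔT×X1×X2×X3):
  T: [-1 -1  1 -1  0 -1 -1  1]
  Θ: [ 0  0  0  0  1  1  3  2]
  [T]: (-1)·-1+(-2)·-1+(2)·1+(-1)·0+(1)·-1+(2)·-1 = 2
  [Θ]: (-1)·0+(-2)·0+(2)·0+(-1)·1+(1)·1+(2)·3 = 6
⇒ T^2 Θ^6

{"T": 2, "Θ": 6}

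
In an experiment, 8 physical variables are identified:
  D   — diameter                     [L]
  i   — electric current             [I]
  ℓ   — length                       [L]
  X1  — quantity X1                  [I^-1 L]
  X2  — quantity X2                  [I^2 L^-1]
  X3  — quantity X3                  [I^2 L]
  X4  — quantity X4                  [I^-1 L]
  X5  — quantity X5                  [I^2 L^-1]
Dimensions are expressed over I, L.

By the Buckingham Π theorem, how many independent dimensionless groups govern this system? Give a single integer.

6

Exponent matrix [I,L] × [D,i,ℓ,X1,X2,X3,X4,X5]:
  I: [ 0  1  0 -1  2  2 -1  2]
  L: [ 1  0  1  1 -1  1  1 -1]
RREF → pivots at {D,i} ⇒ r = 2
8 vars − rank 2 = 6 Π groups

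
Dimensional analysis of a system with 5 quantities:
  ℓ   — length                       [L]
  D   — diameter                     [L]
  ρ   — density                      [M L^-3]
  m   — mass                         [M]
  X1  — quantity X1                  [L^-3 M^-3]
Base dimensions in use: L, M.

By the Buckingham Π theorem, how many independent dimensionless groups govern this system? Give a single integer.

Dimensional matrix (L×M by ℓ×D×ρ×m×X1):
  L: [ 1  1 -3  0 -3]
  M: [ 0  0  1  1 -3]
RREF → pivots at {ℓ,ρ} ⇒ r = 2
n=5, r=2 ⇒ 3 dimensionless groups

3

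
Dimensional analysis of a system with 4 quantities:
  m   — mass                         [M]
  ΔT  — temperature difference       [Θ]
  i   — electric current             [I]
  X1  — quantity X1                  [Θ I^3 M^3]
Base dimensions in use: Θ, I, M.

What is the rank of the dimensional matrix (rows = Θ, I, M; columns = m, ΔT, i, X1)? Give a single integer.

3

Exponent matrix [Θ,I,M] × [m,ΔT,i,X1]:
  Θ: [ 0  1  0  1]
  I: [ 0  0  1  3]
  M: [ 1  0  0  3]
RREF → pivots at {m,ΔT,i} ⇒ r = 3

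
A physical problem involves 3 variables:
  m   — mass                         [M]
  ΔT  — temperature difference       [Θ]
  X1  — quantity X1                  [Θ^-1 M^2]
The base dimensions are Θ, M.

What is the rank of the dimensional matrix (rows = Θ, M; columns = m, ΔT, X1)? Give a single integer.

Exponent matrix [Θ,M] × [m,ΔT,X1]:
  Θ: [ 0  1 -1]
  M: [ 1  0  2]
Row reduction gives pivot columns m,ΔT; rank = 2

2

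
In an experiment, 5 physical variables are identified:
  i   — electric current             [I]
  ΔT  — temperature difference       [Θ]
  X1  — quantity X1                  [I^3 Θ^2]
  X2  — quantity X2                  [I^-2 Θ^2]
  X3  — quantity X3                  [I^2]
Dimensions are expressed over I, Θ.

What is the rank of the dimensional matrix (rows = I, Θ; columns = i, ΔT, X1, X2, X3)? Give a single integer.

2

Exponent matrix [I,Θ] × [i,ΔT,X1,X2,X3]:
  I: [ 1  0  3 -2  2]
  Θ: [ 0  1  2  2  0]
Echelon form has 2 nonzero rows (pivots: i,ΔT)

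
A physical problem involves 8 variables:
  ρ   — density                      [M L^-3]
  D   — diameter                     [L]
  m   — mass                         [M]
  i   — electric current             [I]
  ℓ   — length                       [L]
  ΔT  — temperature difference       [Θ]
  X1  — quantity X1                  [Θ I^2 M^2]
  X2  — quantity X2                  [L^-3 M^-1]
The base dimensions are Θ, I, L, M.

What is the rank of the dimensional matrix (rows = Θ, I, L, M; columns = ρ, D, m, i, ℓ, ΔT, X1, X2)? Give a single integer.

4

Exponent matrix [Θ,I,L,M] × [ρ,D,m,i,ℓ,ΔT,X1,X2]:
  Θ: [ 0  0  0  0  0  1  1  0]
  I: [ 0  0  0  1  0  0  2  0]
  L: [-3  1  0  0  1  0  0 -3]
  M: [ 1  0  1  0  0  0  2 -1]
Row reduction gives pivot columns ρ,D,i,ΔT; rank = 4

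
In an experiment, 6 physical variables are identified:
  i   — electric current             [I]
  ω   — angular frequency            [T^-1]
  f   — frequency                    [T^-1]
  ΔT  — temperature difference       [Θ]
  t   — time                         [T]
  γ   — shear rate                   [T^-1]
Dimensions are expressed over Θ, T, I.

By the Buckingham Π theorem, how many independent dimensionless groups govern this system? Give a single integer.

Dimensional matrix (Θ×T×I by i×ω×f×ΔT×t×γ):
  Θ: [ 0  0  0  1  0  0]
  T: [ 0 -1 -1  0  1 -1]
  I: [ 1  0  0  0  0  0]
RREF → pivots at {i,ω,ΔT} ⇒ r = 3
6 vars − rank 3 = 3 Π groups

3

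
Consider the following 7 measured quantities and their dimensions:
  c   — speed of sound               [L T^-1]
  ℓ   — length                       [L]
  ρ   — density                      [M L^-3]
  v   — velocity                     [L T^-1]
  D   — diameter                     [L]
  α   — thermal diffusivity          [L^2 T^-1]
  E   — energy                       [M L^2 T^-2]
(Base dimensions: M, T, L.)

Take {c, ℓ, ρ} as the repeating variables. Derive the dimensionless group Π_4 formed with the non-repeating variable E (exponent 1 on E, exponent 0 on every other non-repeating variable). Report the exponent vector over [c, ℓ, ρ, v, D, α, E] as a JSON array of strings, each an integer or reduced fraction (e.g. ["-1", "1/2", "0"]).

["-2", "-3", "-1", "0", "0", "0", "1"]

Write exponents as rows M,T,L / cols c,ℓ,ρ,v,D,α,E:
  M: [ 0  0  1  0  0  0  1]
  T: [-1  0  0 -1  0 -1 -2]
  L: [ 1  1 -3  1  1  2  2]
RREF → pivots at {c,ℓ,ρ} ⇒ r = 3
Repeat: c,ℓ,ρ; free: v,D,α,E
RREF:
  r0: [   1    0    0    1    0    1    2]
  r1: [   0    1    0    0    1    1    3]
  r2: [   0    0    1    0    0    0    1]
Fix exponent of E at 1, v at 0, D at 0, α at 0; solve each RREF row for its pivot's exponent:
  r0: exp(c) + (2)·1 = 0 ⇒ exp(c) = -2
  r1: exp(ℓ) + (3)·1 = 0 ⇒ exp(ℓ) = -3
  r2: exp(ρ) + (1)·1 = 0 ⇒ exp(ρ) = -1
Π_4 = c^-2 · ℓ^-3 · ρ^-1 · E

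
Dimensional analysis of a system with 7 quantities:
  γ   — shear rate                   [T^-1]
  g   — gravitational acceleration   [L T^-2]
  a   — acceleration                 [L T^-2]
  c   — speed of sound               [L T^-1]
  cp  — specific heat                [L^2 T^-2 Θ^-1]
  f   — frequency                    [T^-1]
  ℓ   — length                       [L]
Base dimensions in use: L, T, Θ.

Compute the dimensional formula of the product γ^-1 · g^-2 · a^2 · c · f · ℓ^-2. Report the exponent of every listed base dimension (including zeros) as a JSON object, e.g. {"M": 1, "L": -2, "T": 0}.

{"L": -1, "T": -1, "Θ": 0}

Exponent matrix [L,T,Θ] × [γ,g,a,c,cp,f,ℓ]:
  L: [ 0  1  1  1  2  0  1]
  T: [-1 -2 -2 -1 -2 -1  0]
  Θ: [ 0  0  0  0 -1  0  0]
  [L]: (-1)·0+(-2)·1+(2)·1+(1)·1+(1)·0+(-2)·1 = -1
  [T]: (-1)·-1+(-2)·-2+(2)·-2+(1)·-1+(1)·-1+(-2)·0 = -1
  [Θ]: (-1)·0+(-2)·0+(2)·0+(1)·0+(1)·0+(-2)·0 = 0
⇒ L^-1 T^-1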